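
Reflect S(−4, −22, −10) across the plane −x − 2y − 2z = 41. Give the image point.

With n = (−1, −2, −2), the signed offset is (n·S − 41)/|n|² = 27/9 = 3.
S' = S − 2t·n = (−4, −22, −10) − 6·(−1, −2, −2) = (2, −10, 2).

(2, -10, 2)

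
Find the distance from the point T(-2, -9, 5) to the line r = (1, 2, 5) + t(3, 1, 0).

Direction vector d = (3, 1, 0).
AP = (-3, -11, 0); AP·d = -20, |AP|² = 130, |d|² = 10.
distance² = |AP|² − (AP·d)²/|d|² = 130 − 400/10 = 90, so the distance is 3√10.

3√10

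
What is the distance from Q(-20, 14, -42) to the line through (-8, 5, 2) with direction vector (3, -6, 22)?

Direction vector d = (3, -6, 22).
AP = (-12, 9, -44), and AP × d = (-66, 132, 45).
|AP × d|² = 23805 and |d|² = 529, so the distance is √(23805/529) = √45 = 3√5.

3√5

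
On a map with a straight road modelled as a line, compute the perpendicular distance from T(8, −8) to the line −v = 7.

d = |0·8 + (-1)·(-8) − 7| / √(0 + 1) = |1|/1 = 1.

1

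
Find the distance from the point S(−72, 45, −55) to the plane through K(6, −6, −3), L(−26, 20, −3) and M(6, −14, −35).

10/21

KL = (−32, 26, 0) and KM = (0, −8, −32), so a normal is n = KL × KM = (−832, −1024, 256).
d = |(-832)·(-72) + (-1024)·45 + 256·(-55) − 384| / √(692224 + 1048576 + 65536) = |-640| / 1344 = 10/21.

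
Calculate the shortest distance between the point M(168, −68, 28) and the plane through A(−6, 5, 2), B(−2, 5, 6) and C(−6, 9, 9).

9

AB = (4, 0, 4) and AC = (0, 4, 7), so a normal is n = AB × AC = (−16, −28, 16).
d = |(-16)·168 + (-28)·(-68) + 16·28 − (-12)| / √(256 + 784 + 256) = |-324| / 36 = 9.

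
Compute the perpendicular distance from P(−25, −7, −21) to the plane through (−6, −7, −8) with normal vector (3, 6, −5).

The plane has equation n·(r − (−6, −7, −8)) = 0, i.e. n·r = -20.
Then n·(−25, −7, −21) − (−20) = 8.
|n| = √(9 + 36 + 25) = √70, so the distance is |8|/√70 = 8/√70.

4√70/35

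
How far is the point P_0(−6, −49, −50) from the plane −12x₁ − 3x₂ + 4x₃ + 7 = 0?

Normal vector n = (−12, −3, 4), and n·(−6, −49, −50) − (−7) = 26.
|n| = √(144 + 9 + 16) = 13, so the distance is |26|/13 = 2.

2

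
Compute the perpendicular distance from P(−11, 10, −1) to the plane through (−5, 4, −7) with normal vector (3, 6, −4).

6/√61

The plane has equation n·(r − (−5, 4, −7)) = 0, i.e. n·r = 37.
d = |3·(-11) + 6·10 + (-4)·(-1) − 37| / √(9 + 36 + 16) = |-6| / √61 = 6√61/61.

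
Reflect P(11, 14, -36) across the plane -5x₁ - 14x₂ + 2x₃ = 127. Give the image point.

(-9, -42, -28)

n = (-5, -14, 2), |n|² = 225, n·P − 127 = -450, so t = -450/225 = -2.
Foot F = P − (-2)·n = (1, -14, -32); the reflection is 2F − P = (-9, -42, -28).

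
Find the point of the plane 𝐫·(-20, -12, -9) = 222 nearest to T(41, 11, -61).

(21, -1, -70)

The perpendicular from T has direction n = (-20, -12, -9): r = (41, 11, -61) + μ(-20, -12, -9).
Substitute into the plane: n·(T + μn) = 222 gives -403 + 625μ = 222, so μ = 1.
Foot = (41, 11, -61) + 1·(-20, -12, -9) = (21, -1, -70).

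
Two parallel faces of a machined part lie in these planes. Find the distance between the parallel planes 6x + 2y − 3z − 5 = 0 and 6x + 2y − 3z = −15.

20/7

With common normal n = (6, 2, −3) (|n| = 7), the distance is |5 − (-15)|/|n| = 20/7.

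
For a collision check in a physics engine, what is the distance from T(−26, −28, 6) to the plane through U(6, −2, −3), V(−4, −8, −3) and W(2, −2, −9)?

UV = (−10, −6, 0) and UW = (−4, 0, −6), so a normal is n = UV × UW = (36, −60, −24).
Then n·(−26, −28, 6) − 408 = 192.
|n| = √(1296 + 3600 + 576) = 12√38, so the distance is |192|/(12√38) = 16/√38.

16/√38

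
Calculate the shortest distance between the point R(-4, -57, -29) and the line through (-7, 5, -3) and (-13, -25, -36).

√929

A direction vector is d = (-6, -30, -33).
AP = (3, -62, -26), and AP × d = (1266, 255, -462).
|AP × d|² = 1881225 and |d|² = 2025, so the distance is √(1881225/2025) = √929.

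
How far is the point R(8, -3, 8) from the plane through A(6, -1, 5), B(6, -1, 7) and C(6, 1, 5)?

2

AB = (0, 0, 2) and AC = (0, 2, 0), so a normal is n = AB × AC = (-4, 0, 0).
d = |(-4)·8 − (-24)| / √(16 + 0 + 0) = |-8| / 4 = 2.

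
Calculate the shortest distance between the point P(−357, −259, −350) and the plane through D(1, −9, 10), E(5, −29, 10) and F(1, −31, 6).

8

DE = (4, −20, 0) and DF = (0, −22, −4), so a normal is n = DE × DF = (80, 16, −88).
Then n·(−357, −259, −350) − (−944) = −960.
|n| = √(6400 + 256 + 7744) = 120, so the distance is |-960|/120 = 8.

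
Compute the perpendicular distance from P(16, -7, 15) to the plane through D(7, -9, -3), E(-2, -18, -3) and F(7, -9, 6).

7/√2

DE = (-9, -9, 0) and DF = (0, 0, 9), so a normal is n = DE × DF = (-81, 81, 0).
Then n·(16, -7, 15) - (-1296) = -567.
|n| = √(6561 + 6561 + 0) = 81√2, so the distance is |-567|/(81√2) = 7√2/2.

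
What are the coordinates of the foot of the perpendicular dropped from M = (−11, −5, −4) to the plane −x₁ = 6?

The perpendicular from M has direction n = (−1, 0, 0): r = (−11, −5, −4) + μ(−1, 0, 0).
Substitute into the plane: n·(M + μn) = 6 gives 11 + 1μ = 6, so μ = -5.
Foot = (−11, −5, −4) + (-5)·(−1, 0, 0) = (−6, −5, −4).

(-6, -5, -4)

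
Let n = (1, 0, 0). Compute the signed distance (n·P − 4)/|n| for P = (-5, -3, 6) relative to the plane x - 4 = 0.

-9

n·P − 4 = -9.
|n| = 1, so the signed distance is -9/1 = -9.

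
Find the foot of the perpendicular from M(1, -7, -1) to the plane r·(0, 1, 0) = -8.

(1, -8, -1)

n = (0, 1, 0), |n|² = 1, and n·M − (-8) = 1.
t = 1/1 = 1, so the foot is M − t·n = (1, -7, -1) − 1·(0, 1, 0) = (1, -8, -1).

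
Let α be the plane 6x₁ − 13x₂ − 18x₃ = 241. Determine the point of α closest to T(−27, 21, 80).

The perpendicular from T has direction n = (6, −13, −18): r = (−27, 21, 80) + μ(6, −13, −18).
Substitute into the plane: n·(T + μn) = 241 gives -1875 + 529μ = 241, so μ = 4.
Foot = (−27, 21, 80) + 4·(6, −13, −18) = (−3, −31, 8).

(-3, -31, 8)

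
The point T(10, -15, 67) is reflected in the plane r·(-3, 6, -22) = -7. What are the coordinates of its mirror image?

With n = (-3, 6, -22), the signed offset is (n·T − (-7))/|n|² = -1587/529 = -3.
T' = T − 2t·n = (10, -15, 67) − (-6)·(-3, 6, -22) = (-8, 21, -65).

(-8, 21, -65)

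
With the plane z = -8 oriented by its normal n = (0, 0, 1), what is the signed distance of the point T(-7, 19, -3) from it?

n·T − (-8) = 5.
|n| = 1, so the signed distance is 5/1 = 5.

5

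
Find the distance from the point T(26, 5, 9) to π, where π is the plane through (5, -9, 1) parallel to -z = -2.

8

Parallel planes share the normal n = (0, 0, -1); since (5, -9, 1) lies on the plane, its equation is -z = -1.
d = |(-1)·9 − (-1)| / √(0 + 0 + 1) = |-8| / 1 = 8.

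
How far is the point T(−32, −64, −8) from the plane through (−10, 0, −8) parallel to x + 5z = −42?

Parallel planes share the normal n = (1, 0, 5); since (−10, 0, −8) lies on the plane, its equation is x + 5z = -50.
Then n·(−32, −64, −8) − (−50) = −22.
|n| = √(1 + 0 + 25) = √26, so the distance is |-22|/√26 = 22/√26.

11√26/13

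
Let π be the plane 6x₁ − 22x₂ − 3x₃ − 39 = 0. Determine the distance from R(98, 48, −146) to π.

3

Normal vector n = (6, −22, −3), and n·(98, 48, −146) − 39 = −69.
|n| = √(36 + 484 + 9) = 23, so the distance is |-69|/23 = 3.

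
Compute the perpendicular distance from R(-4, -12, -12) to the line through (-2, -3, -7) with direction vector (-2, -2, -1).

Direction vector d = (-2, -2, -1).
AP = (-2, -9, -5); AP·d = 27, |AP|² = 110, |d|² = 9.
distance² = |AP|² − (AP·d)²/|d|² = 110 − 729/9 = 29, so the distance is √29.

√29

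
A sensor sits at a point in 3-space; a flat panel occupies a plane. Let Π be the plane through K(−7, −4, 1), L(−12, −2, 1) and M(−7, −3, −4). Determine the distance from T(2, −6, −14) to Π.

KL = (−5, 2, 0) and KM = (0, 1, −5), so a normal is n = KL × KM = (−10, −25, −5).
Then n·(2, −6, −14) − 165 = 35.
|n| = √(100 + 625 + 25) = 5√30, so the distance is |35|/(5√30) = 7√30/30.

7/√30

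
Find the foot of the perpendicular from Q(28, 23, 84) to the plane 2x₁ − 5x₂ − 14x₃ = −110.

(38, -2, 14)

The perpendicular from Q has direction n = (2, −5, −14): r = (28, 23, 84) + λ(2, −5, −14).
Substitute into the plane: n·(Q + λn) = -110 gives -1235 + 225λ = -110, so λ = 5.
Foot = (28, 23, 84) + 5·(2, −5, −14) = (38, −2, 14).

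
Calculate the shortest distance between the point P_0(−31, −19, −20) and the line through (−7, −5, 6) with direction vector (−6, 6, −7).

2√241

Direction vector d = (−6, 6, −7).
AP = (−24, −14, −26), and AP × d = (254, −12, −228).
|AP × d|² = 116644 and |d|² = 121, so the distance is √(116644/121) = √964 = 2√241.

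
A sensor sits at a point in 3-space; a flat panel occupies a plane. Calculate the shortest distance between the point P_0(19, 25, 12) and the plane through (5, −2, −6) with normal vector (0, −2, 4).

The plane has equation n·(r − (5, −2, −6)) = 0, i.e. n·r = -20.
Then n·(19, 25, 12) − (−20) = 18.
|n| = √(0 + 4 + 16) = 2√5, so the distance is |18|/(2√5) = 9√5/5.

9√5/5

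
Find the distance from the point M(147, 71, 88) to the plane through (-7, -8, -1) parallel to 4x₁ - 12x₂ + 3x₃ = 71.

5

Parallel planes share the normal n = (4, -12, 3); since (-7, -8, -1) lies on the plane, its equation is 4x₁ - 12x₂ + 3x₃ = 65.
Then n·(147, 71, 88) - 65 = -65.
|n| = √(16 + 144 + 9) = 13, so the distance is |-65|/13 = 5.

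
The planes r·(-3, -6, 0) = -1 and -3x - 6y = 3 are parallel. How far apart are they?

With common normal n = (-3, -6, 0) (|n| = 3√5), the distance is |(-1) − 3|/|n| = 4/(3√5) = 4√5/15.

4√5/15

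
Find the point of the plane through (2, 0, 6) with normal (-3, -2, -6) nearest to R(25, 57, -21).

The perpendicular from R has direction n = (-3, -2, -6): r = (25, 57, -21) + μ(-3, -2, -6).
Substitute into the plane: n·(R + μn) = -42 gives -63 + 49μ = -42, so μ = 3/7.
Foot = (25, 57, -21) + (3/7)·(-3, -2, -6) = (166/7, 393/7, -165/7).

(166/7, 393/7, -165/7)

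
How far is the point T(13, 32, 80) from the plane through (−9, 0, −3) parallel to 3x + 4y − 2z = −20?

Parallel planes share the normal n = (3, 4, −2); since (−9, 0, −3) lies on the plane, its equation is 3x + 4y − 2z = -21.
Then n·(13, 32, 80) − (−21) = 28.
|n| = √(9 + 16 + 4) = √29, so the distance is |28|/√29 = 28/√29.

28√29/29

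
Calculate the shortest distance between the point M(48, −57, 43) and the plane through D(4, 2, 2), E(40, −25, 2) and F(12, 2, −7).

16/17

DE = (36, −27, 0) and DF = (8, 0, −9), so a normal is n = DE × DF = (243, 324, 216).
n = (243, 324, 216); n·P − 2052 = 432; |n| = 459; distance = 432/459 = 16/17.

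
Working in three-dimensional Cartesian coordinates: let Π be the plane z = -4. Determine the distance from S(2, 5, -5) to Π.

Normal vector n = (0, 0, 1), and n·(2, 5, -5) - (-4) = -1.
|n| = √(0 + 0 + 1) = 1, so the distance is |-1|/1 = 1.

1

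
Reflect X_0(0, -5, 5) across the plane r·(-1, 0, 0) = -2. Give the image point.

(4, -5, 5)

n = (-1, 0, 0), |n|² = 1, n·X_0 − (-2) = 2, so t = 2/1 = 2.
Foot F = X_0 − 2·n = (2, -5, 5); the reflection is 2F − X_0 = (4, -5, 5).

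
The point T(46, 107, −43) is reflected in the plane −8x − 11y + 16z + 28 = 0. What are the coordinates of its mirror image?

(-34, -3, 117)

With n = (−8, −11, 16), the signed offset is (n·T − (-28))/|n|² = -2205/441 = -5.
T' = T − 2t·n = (46, 107, −43) − (-10)·(−8, −11, 16) = (−34, −3, 117).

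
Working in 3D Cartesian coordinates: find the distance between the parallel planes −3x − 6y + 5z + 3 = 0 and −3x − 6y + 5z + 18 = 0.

With common normal n = (−3, −6, 5) (|n| = √70), the distance is |(-3) − (-18)|/|n| = 15/√70 = 3√70/14.

3√70/14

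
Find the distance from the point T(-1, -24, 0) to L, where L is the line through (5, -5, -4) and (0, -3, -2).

√413

A direction vector is d = (-5, 2, 2).
AP = (-6, -19, 4), and AP × d = (-46, -8, -107).
|AP × d|² = 13629 and |d|² = 33, so the distance is √(13629/33) = √413.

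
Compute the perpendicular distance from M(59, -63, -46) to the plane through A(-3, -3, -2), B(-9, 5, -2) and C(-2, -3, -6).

24/√26

AB = (-6, 8, 0) and AC = (1, 0, -4), so a normal is n = AB × AC = (-32, -24, -8).
n = (-32, -24, -8); n·P − 184 = -192; |n| = 8√26; distance = 192/(8√26) = 12√26/13.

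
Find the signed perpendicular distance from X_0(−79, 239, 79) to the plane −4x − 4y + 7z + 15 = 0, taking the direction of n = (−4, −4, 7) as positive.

n·X_0 − (-15) = -72.
|n| = 9, so the signed distance is -72/9 = -8.

-8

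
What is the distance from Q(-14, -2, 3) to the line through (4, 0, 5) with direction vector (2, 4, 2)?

Direction vector d = (2, 4, 2).
AP = (-18, -2, -2); AP·d = -48, |AP|² = 332, |d|² = 24.
distance² = |AP|² − (AP·d)²/|d|² = 332 − 2304/24 = 236, so the distance is 2√59.

2√59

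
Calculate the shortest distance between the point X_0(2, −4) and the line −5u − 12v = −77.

The normal to the line is n = (−5, −12) with |n| = 13.
|n·X_0 − (-77)| = |38 − (-77)| = 115, so the distance is 115/13.

115/13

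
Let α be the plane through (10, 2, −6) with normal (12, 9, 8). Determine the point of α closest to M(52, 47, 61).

n = (12, 9, 8), |n|² = 289, and n·M − 90 = 1445.
t = 1445/289 = 5, so the foot is M − t·n = (52, 47, 61) − 5·(12, 9, 8) = (−8, 2, 21).

(-8, 2, 21)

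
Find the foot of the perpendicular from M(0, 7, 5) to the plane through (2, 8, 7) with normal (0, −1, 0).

(0, 8, 5)

The perpendicular from M has direction n = (0, −1, 0): r = (0, 7, 5) + t(0, −1, 0).
Substitute into the plane: n·(M + tn) = -8 gives -7 + 1t = -8, so t = -1.
Foot = (0, 7, 5) + (-1)·(0, −1, 0) = (0, 8, 5).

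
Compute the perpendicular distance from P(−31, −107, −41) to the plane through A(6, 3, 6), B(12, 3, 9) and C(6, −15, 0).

7

AB = (6, 0, 3) and AC = (0, −18, −6), so a normal is n = AB × AC = (54, 36, −108).
Then n·(−31, −107, −41) − (−216) = −882.
|n| = √(2916 + 1296 + 11664) = 126, so the distance is |-882|/126 = 7.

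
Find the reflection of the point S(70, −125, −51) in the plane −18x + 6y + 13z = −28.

n = (−18, 6, 13), |n|² = 529, n·S − (-28) = -2645, so t = -2645/529 = -5.
Foot F = S − (-5)·n = (−20, −95, 14); the reflection is 2F − S = (−110, −65, 79).

(-110, -65, 79)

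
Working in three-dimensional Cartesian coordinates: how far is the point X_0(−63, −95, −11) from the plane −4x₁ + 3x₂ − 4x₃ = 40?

29/√41

n = (−4, 3, −4); n·P − 40 = -29; |n| = √41; distance = 29/√41.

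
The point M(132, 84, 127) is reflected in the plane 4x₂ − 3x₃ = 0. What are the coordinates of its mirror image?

With n = (0, 4, −3), the signed offset is (n·M − 0)/|n|² = -45/25 = -9/5.
M' = M − 2t·n = (132, 84, 127) − (-18/5)·(0, 4, −3) = (132, 492/5, 581/5).

(132, 492/5, 581/5)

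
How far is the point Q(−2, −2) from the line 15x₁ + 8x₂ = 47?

93/17

The normal to the line is n = (15, 8) with |n| = 17.
|n·Q − 47| = |-46 − 47| = 93, so the distance is 93/17.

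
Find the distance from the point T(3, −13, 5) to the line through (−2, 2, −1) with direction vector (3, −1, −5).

Direction vector d = (3, −1, −5).
AP = (5, −15, 6), and AP × d = (81, 43, 40).
|AP × d|² = 10010 and |d|² = 35, so the distance is √(10010/35) = √286.

√286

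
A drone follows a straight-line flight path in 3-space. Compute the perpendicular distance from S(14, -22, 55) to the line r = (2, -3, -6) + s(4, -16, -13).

√3785

Direction vector d = (4, -16, -13).
AP = (12, -19, 61), and AP × d = (1223, 400, -116).
|AP × d|² = 1669185 and |d|² = 441, so the distance is √(1669185/441) = √3785.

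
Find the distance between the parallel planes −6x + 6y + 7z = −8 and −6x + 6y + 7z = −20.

With common normal n = (−6, 6, 7) (|n| = 11), the distance is |(-8) − (-20)|/|n| = 12/11.

12/11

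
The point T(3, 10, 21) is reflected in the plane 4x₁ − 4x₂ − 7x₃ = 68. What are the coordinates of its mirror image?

(27, -14, -21)

n = (4, −4, −7), |n|² = 81, n·T − 68 = -243, so t = -243/81 = -3.
Foot F = T − (-3)·n = (15, −2, 0); the reflection is 2F − T = (27, −14, −21).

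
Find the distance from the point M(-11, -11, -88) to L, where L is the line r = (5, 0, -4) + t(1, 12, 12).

Direction vector d = (1, 12, 12).
AP = (-16, -11, -84); AP·d = -1156, |AP|² = 7433, |d|² = 289.
distance² = |AP|² − (AP·d)²/|d|² = 7433 − 1336336/289 = 2809, so the distance is 53.

53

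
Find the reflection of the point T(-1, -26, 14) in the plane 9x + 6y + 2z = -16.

(17, -14, 18)

With n = (9, 6, 2), the signed offset is (n·T − (-16))/|n|² = -121/121 = -1.
T' = T − 2t·n = (-1, -26, 14) − (-2)·(9, 6, 2) = (17, -14, 18).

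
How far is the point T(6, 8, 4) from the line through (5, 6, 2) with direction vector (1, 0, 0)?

Direction vector d = (1, 0, 0).
AP = (1, 2, 2); AP·d = 1, |AP|² = 9, |d|² = 1.
distance² = |AP|² − (AP·d)²/|d|² = 9 − 1/1 = 8, so the distance is 2√2.

2√2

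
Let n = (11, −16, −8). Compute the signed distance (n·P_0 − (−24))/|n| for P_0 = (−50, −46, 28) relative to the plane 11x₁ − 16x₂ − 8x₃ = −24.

-2/3

n·P_0 − (-24) = -14.
|n| = 21, so the signed distance is -14/21 = -2/3.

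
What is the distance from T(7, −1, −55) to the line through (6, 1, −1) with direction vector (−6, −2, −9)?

Direction vector d = (−6, −2, −9).
AP = (1, −2, −54), and AP × d = (−90, 333, −14).
|AP × d|² = 119185 and |d|² = 121, so the distance is √(119185/121) = √985.

√985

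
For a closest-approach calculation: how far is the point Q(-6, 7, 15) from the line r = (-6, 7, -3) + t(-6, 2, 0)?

Direction vector d = (-6, 2, 0).
AP = (0, 0, 18); AP·d = 0, |AP|² = 324, |d|² = 40.
distance² = |AP|² − (AP·d)²/|d|² = 324 − 0/40 = 324, so the distance is 18.

18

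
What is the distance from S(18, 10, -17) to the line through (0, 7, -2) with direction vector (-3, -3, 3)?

Direction vector d = (-3, -3, 3).
AP = (18, 3, -15); AP·d = -108, |AP|² = 558, |d|² = 27.
distance² = |AP|² − (AP·d)²/|d|² = 558 − 11664/27 = 126, so the distance is 3√14.

3√14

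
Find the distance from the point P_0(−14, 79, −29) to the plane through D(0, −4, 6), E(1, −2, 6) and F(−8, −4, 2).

29√21/21

DE = (1, 2, 0) and DF = (−8, 0, −4), so a normal is n = DE × DF = (−8, 4, 16).
d = |(-8)·(-14) + 4·79 + 16·(-29) − 80| / √(64 + 16 + 256) = |-116| / (4√21) = 29/√21.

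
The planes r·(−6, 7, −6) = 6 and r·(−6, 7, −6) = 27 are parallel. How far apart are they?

With common normal n = (−6, 7, −6) (|n| = 11), the distance is |6 − 27|/|n| = 21/11.

21/11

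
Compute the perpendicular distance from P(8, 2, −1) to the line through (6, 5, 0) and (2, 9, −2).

A direction vector is d = (−4, 4, −2).
AP = (2, −3, −1); AP·d = -18, |AP|² = 14, |d|² = 36.
distance² = |AP|² − (AP·d)²/|d|² = 14 − 324/36 = 5, so the distance is √5.

√5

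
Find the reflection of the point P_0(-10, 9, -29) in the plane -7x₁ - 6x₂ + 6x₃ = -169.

(-96/11, 111/11, -331/11)

n = (-7, -6, 6), |n|² = 121, n·P_0 − (-169) = 11, so t = 11/121 = 1/11.
Foot F = P_0 − (1/11)·n = (-103/11, 105/11, -325/11); the reflection is 2F − P_0 = (-96/11, 111/11, -331/11).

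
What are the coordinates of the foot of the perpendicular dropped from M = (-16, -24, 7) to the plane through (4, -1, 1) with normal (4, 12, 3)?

The perpendicular from M has direction n = (4, 12, 3): r = (-16, -24, 7) + μ(4, 12, 3).
Substitute into the plane: n·(M + μn) = 7 gives -331 + 169μ = 7, so μ = 2.
Foot = (-16, -24, 7) + 2·(4, 12, 3) = (-8, 0, 13).

(-8, 0, 13)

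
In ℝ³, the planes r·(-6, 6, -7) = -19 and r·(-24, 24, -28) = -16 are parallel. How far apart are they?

15/11

Divide the second equation by 4 to match normals: -6x + 6y - 7z = -4.
Both planes have normal n = (-6, 6, -7), |n| = 11. Any point on the first plane is at distance |(-4) − (-19)|/|n| = 15/11 from the second.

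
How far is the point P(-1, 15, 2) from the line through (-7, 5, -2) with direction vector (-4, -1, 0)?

2√21

Direction vector d = (-4, -1, 0).
AP = (6, 10, 4), and AP × d = (4, -16, 34).
|AP × d|² = 1428 and |d|² = 17, so the distance is √(1428/17) = √84 = 2√21.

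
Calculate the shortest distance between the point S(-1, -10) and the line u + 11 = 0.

10

d = |1·(-1) + 0·(-10) − (-11)| / √(1 + 0) = |10|/1 = 10.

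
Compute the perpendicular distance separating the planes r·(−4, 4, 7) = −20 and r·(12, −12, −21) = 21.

13/9

Divide the second equation by -3 to match normals: −4x₁ + 4x₂ + 7x₃ = -7.
With common normal n = (−4, 4, 7) (|n| = 9), the distance is |(-20) − (-7)|/|n| = 13/9.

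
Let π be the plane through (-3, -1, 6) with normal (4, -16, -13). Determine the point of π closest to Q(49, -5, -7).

(45, 11, 6)

The perpendicular from Q has direction n = (4, -16, -13): r = (49, -5, -7) + λ(4, -16, -13).
Substitute into the plane: n·(Q + λn) = -74 gives 367 + 441λ = -74, so λ = -1.
Foot = (49, -5, -7) + (-1)·(4, -16, -13) = (45, 11, 6).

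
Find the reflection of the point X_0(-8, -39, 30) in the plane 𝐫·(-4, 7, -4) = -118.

(-32, 3, 6)

With n = (-4, 7, -4), the signed offset is (n·X_0 − (-118))/|n|² = -243/81 = -3.
X_0' = X_0 − 2t·n = (-8, -39, 30) − (-6)·(-4, 7, -4) = (-32, 3, 6).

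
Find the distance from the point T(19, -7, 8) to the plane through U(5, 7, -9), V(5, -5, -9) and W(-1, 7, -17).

UV = (0, -12, 0) and UW = (-6, 0, -8), so a normal is n = UV × UW = (96, 0, -72).
n = (96, 0, -72); n·P − 1128 = 120; |n| = 120; distance = 120/120 = 1.

1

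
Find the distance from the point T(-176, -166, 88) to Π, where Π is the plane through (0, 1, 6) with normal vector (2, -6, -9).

The plane has equation n·(r − (0, 1, 6)) = 0, i.e. n·r = -60.
Then n·(-176, -166, 88) - (-60) = -88.
|n| = √(4 + 36 + 81) = 11, so the distance is |-88|/11 = 8.

8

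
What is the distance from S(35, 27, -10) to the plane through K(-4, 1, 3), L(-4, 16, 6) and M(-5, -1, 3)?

13√30/30

KL = (0, 15, 3) and KM = (-1, -2, 0), so a normal is n = KL × KM = (6, -3, 15).
Then n·(35, 27, -10) - 18 = -39.
|n| = √(36 + 9 + 225) = 3√30, so the distance is |-39|/(3√30) = 13√30/30.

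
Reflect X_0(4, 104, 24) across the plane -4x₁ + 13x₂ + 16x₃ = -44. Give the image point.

(36, 0, -104)

With n = (-4, 13, 16), the signed offset is (n·X_0 − (-44))/|n|² = 1764/441 = 4.
X_0' = X_0 − 2t·n = (4, 104, 24) − 8·(-4, 13, 16) = (36, 0, -104).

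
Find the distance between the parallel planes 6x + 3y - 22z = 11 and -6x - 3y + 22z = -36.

25/23

Divide the second equation by -1 to match normals: 6x + 3y - 22z = 36.
With common normal n = (6, 3, -22) (|n| = 23), the distance is |11 − 36|/|n| = 25/23.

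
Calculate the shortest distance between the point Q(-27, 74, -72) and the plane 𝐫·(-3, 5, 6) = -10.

d = |(-3)·(-27) + 5·74 + 6·(-72) − (-10)| / √(9 + 25 + 36) = |29| / √70 = 29/√70.

29√70/70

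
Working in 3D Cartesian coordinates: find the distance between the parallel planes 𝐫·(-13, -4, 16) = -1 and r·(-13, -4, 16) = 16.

17/21

With common normal n = (-13, -4, 16) (|n| = 21), the distance is |(-1) − 16|/|n| = 17/21.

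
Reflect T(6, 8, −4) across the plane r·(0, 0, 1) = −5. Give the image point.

With n = (0, 0, 1), the signed offset is (n·T − (-5))/|n|² = 1/1 = 1.
T' = T − 2t·n = (6, 8, −4) − 2·(0, 0, 1) = (6, 8, −6).

(6, 8, -6)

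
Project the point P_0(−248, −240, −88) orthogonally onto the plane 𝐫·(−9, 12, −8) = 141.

The perpendicular from P_0 has direction n = (−9, 12, −8): r = (−248, −240, −88) + t(−9, 12, −8).
Substitute into the plane: n·(P_0 + tn) = 141 gives 56 + 289t = 141, so t = 5/17.
Foot = (−248, −240, −88) + (5/17)·(−9, 12, −8) = (−4261/17, −4020/17, −1536/17).

(-4261/17, -4020/17, -1536/17)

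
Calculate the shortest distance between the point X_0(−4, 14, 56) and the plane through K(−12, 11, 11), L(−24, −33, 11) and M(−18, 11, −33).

KL = (−12, −44, 0) and KM = (−6, 0, −44), so a normal is n = KL × KM = (1936, −528, −264).
n = (1936, −528, −264); n·P − (-31944) = 2024; |n| = 2024; distance = 2024/2024 = 1.

1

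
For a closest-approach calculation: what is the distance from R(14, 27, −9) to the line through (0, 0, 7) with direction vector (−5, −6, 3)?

Direction vector d = (−5, −6, 3).
AP = (14, 27, −16), and AP × d = (−15, 38, 51).
|AP × d|² = 4270 and |d|² = 70, so the distance is √(4270/70) = √61.

√61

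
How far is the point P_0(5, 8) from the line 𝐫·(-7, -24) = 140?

The normal to the line is n = (-7, -24) with |n| = 25.
|n·P_0 − 140| = |-227 − 140| = 367, so the distance is 367/25.

367/25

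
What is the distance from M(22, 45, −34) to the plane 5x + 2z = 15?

27/√29

d = |5·22 + 2·(-34) − 15| / √(25 + 0 + 4) = |27| / √29 = 27/√29.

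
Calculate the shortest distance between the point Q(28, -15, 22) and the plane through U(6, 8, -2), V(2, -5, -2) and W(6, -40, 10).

UV = (-4, -13, 0) and UW = (0, -48, 12), so a normal is n = UV × UW = (-156, 48, 192).
n = (-156, 48, 192); n·P − (-936) = 72; |n| = 252; distance = 72/252 = 2/7.

2/7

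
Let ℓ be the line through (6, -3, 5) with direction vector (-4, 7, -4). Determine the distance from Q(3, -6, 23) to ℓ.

Direction vector d = (-4, 7, -4).
AP = (-3, -3, 18); AP·d = -81, |AP|² = 342, |d|² = 81.
distance² = |AP|² − (AP·d)²/|d|² = 342 − 6561/81 = 261, so the distance is 3√29.

3√29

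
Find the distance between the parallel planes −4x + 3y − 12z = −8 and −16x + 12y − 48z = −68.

9/13

Divide the second equation by 4 to match normals: −4x + 3y − 12z = -17.
Both planes have normal n = (−4, 3, −12), |n| = 13. Any point on the first plane is at distance |(-17) − (-8)|/|n| = 9/13 from the second.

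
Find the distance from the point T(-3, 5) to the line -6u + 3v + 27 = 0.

The normal to the line is n = (-6, 3) with |n| = 3√5.
|n·T − (-27)| = |33 − (-27)| = 60, so the distance is 60/(3√5) = 4√5.

4√5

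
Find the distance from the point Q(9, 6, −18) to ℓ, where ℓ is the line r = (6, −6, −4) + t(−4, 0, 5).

Direction vector d = (−4, 0, 5).
AP = (3, 12, −14); AP·d = -82, |AP|² = 349, |d|² = 41.
distance² = |AP|² − (AP·d)²/|d|² = 349 − 6724/41 = 185, so the distance is √185.

√185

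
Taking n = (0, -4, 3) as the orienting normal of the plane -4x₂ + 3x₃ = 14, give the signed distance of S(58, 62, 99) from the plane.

n·S − 14 = 35.
|n| = 5, so the signed distance is 35/5 = 7.

7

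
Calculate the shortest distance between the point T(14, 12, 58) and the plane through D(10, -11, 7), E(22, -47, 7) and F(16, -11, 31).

DE = (12, -36, 0) and DF = (6, 0, 24), so a normal is n = DE × DF = (-864, -288, 216).
d = |(-864)·14 + (-288)·12 + 216·58 − (-3960)| / √(746496 + 82944 + 46656) = |936| / 936 = 1.

1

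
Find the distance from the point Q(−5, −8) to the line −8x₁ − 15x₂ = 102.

The normal to the line is n = (−8, −15) with |n| = 17.
|n·Q − 102| = |160 − 102| = 58, so the distance is 58/17.

58/17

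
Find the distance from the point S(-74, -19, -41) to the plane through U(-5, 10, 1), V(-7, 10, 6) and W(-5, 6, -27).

UV = (-2, 0, 5) and UW = (0, -4, -28), so a normal is n = UV × UW = (20, -56, 8).
Then n·(-74, -19, -41) - (-652) = -92.
|n| = √(400 + 3136 + 64) = 60, so the distance is |-92|/60 = 23/15.

23/15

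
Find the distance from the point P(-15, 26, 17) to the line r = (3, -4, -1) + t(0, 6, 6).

Direction vector d = (0, 6, 6).
AP = (-18, 30, 18), and AP × d = (72, 108, -108).
|AP × d|² = 28512 and |d|² = 72, so the distance is √(28512/72) = √396 = 6√11.

6√11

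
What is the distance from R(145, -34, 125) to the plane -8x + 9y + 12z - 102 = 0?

n = (-8, 9, 12); n·P − 102 = -68; |n| = 17; distance = 68/17 = 4.

4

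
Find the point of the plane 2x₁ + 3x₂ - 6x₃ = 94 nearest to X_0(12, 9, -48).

(2, -6, -18)

n = (2, 3, -6), |n|² = 49, and n·X_0 − 94 = 245.
t = 245/49 = 5, so the foot is X_0 − t·n = (12, 9, -48) − 5·(2, 3, -6) = (2, -6, -18).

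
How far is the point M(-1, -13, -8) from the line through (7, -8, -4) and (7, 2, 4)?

8

A direction vector is d = (0, 10, 8).
AP = (-8, -5, -4); AP·d = -82, |AP|² = 105, |d|² = 164.
distance² = |AP|² − (AP·d)²/|d|² = 105 − 6724/164 = 64, so the distance is 8.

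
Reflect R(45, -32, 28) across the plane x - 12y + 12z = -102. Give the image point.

(39, 40, -44)

With n = (1, -12, 12), the signed offset is (n·R − (-102))/|n|² = 867/289 = 3.
R' = R − 2t·n = (45, -32, 28) − 6·(1, -12, 12) = (39, 40, -44).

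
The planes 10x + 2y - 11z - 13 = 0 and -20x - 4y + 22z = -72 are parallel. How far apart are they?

Divide the second equation by -2 to match normals: 10x + 2y - 11z = 36.
Both planes have normal n = (10, 2, -11), |n| = 15. Any point on the first plane is at distance |36 − 13|/|n| = 23/15 from the second.

23/15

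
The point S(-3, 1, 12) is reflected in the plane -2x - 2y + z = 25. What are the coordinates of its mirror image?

(-7, -3, 14)

n = (-2, -2, 1), |n|² = 9, n·S − 25 = -9, so t = -9/9 = -1.
Foot F = S − (-1)·n = (-5, -1, 13); the reflection is 2F − S = (-7, -3, 14).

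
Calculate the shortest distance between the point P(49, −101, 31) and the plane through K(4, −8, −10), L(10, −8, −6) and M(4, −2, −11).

27/√53

KL = (6, 0, 4) and KM = (0, 6, −1), so a normal is n = KL × KM = (−24, 6, 36).
Then n·(49, −101, 31) − (−504) = −162.
|n| = √(576 + 36 + 1296) = 6√53, so the distance is |-162|/(6√53) = 27/√53.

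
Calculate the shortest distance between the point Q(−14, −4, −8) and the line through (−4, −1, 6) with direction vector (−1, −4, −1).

√233

Direction vector d = (−1, −4, −1).
AP = (−10, −3, −14); AP·d = 36, |AP|² = 305, |d|² = 18.
distance² = |AP|² − (AP·d)²/|d|² = 305 − 1296/18 = 233, so the distance is √233.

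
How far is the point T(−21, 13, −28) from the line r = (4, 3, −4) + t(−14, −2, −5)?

Direction vector d = (−14, −2, −5).
AP = (−25, 10, −24), and AP × d = (−98, 211, 190).
|AP × d|² = 90225 and |d|² = 225, so the distance is √(90225/225) = √401.

√401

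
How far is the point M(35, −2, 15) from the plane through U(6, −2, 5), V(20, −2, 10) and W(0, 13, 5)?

1/3

UV = (14, 0, 5) and UW = (−6, 15, 0), so a normal is n = UV × UW = (−75, −30, 210).
Then n·(35, −2, 15) − 660 = −75.
|n| = √(5625 + 900 + 44100) = 225, so the distance is |-75|/225 = 1/3.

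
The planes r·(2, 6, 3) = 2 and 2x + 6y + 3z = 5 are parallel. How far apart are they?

Both planes have normal n = (2, 6, 3), |n| = 7. Any point on the first plane is at distance |5 − 2|/|n| = 3/7 from the second.

3/7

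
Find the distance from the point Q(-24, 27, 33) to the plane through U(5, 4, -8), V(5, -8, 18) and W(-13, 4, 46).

UV = (0, -12, 26) and UW = (-18, 0, 54), so a normal is n = UV × UW = (-648, -468, -216).
Then n·(-24, 27, 33) - (-3384) = -828.
|n| = √(419904 + 219024 + 46656) = 828, so the distance is |-828|/828 = 1.

1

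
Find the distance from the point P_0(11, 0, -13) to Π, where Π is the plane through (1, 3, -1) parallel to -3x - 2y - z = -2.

Parallel planes share the normal n = (-3, -2, -1); since (1, 3, -1) lies on the plane, its equation is -3x - 2y - z = -8.
d = |(-3)·11 + (-2)·0 + (-1)·(-13) − (-8)| / √(9 + 4 + 1) = |-12| / √14 = 12/√14.

12/√14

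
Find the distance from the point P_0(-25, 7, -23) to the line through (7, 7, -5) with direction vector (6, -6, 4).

2√139

Direction vector d = (6, -6, 4).
AP = (-32, 0, -18); AP·d = -264, |AP|² = 1348, |d|² = 88.
distance² = |AP|² − (AP·d)²/|d|² = 1348 − 69696/88 = 556, so the distance is 2√139.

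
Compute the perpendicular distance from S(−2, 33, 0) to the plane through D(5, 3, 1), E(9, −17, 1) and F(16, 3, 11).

DE = (4, −20, 0) and DF = (11, 0, 10), so a normal is n = DE × DF = (−200, −40, 220).
d = |(-200)·(-2) + (-40)·33 + 220·0 − (-900)| / √(40000 + 1600 + 48400) = |-20| / 300 = 1/15.

1/15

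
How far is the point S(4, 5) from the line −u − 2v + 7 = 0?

d = |(-1)·4 + (-2)·5 − (-7)| / √(1 + 4) = |-7|/√5 = 7/√5.

7/√5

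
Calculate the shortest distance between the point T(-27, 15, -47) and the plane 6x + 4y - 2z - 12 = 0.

Normal vector n = (6, 4, -2), and n·(-27, 15, -47) - 12 = -20.
|n| = √(36 + 16 + 4) = 2√14, so the distance is |-20|/(2√14) = 5√14/7.

5√14/7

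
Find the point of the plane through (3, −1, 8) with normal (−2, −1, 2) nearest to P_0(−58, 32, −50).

The perpendicular from P_0 has direction n = (−2, −1, 2): r = (−58, 32, −50) + μ(−2, −1, 2).
Substitute into the plane: n·(P_0 + μn) = 11 gives -16 + 9μ = 11, so μ = 3.
Foot = (−58, 32, −50) + 3·(−2, −1, 2) = (−64, 29, −44).

(-64, 29, -44)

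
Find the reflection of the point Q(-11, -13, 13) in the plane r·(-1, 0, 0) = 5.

(1, -13, 13)

With n = (-1, 0, 0), the signed offset is (n·Q − 5)/|n|² = 6/1 = 6.
Q' = Q − 2t·n = (-11, -13, 13) − 12·(-1, 0, 0) = (1, -13, 13).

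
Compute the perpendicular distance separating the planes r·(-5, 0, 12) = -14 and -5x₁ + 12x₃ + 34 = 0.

Both planes have normal n = (-5, 0, 12), |n| = 13. Any point on the first plane is at distance |(-34) − (-14)|/|n| = 20/13 from the second.

20/13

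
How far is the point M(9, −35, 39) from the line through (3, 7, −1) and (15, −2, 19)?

A direction vector is d = (12, −9, 20).
AP = (6, −42, 40), and AP × d = (−480, 360, 450).
|AP × d|² = 562500 and |d|² = 625, so the distance is √(562500/625) = √900 = 30.

30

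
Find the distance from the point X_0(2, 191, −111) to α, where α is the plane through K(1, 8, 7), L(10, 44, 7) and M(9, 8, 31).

5

KL = (9, 36, 0) and KM = (8, 0, 24), so a normal is n = KL × KM = (864, −216, −288).
d = |864·2 + (-216)·191 + (-288)·(-111) − (-2880)| / √(746496 + 46656 + 82944) = |-4680| / 936 = 5.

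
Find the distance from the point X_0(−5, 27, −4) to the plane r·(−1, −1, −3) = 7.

d = |(-1)·(-5) + (-1)·27 + (-3)·(-4) − 7| / √(1 + 1 + 9) = |-17| / √11 = 17√11/11.

17/√11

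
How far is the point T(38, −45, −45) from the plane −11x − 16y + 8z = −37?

n = (−11, −16, 8); n·P − (-37) = -21; |n| = 21; distance = 21/21 = 1.

1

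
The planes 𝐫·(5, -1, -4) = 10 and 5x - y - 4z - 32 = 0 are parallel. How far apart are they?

With common normal n = (5, -1, -4) (|n| = √42), the distance is |10 − 32|/|n| = 22/√42 = 11√42/21.

22/√42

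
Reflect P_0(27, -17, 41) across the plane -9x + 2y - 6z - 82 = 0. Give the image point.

(-63, 3, -19)

With n = (-9, 2, -6), the signed offset is (n·P_0 − 82)/|n|² = -605/121 = -5.
P_0' = P_0 − 2t·n = (27, -17, 41) − (-10)·(-9, 2, -6) = (-63, 3, -19).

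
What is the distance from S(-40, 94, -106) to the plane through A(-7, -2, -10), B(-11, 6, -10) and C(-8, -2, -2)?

8/3

AB = (-4, 8, 0) and AC = (-1, 0, 8), so a normal is n = AB × AC = (64, 32, 8).
n = (64, 32, 8); n·P − (-592) = 192; |n| = 72; distance = 192/72 = 8/3.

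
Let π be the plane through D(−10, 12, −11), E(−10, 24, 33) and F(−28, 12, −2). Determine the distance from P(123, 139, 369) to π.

5

DE = (0, 12, 44) and DF = (−18, 0, 9), so a normal is n = DE × DF = (108, −792, 216).
Then n·(123, 139, 369) − (−12960) = −4140.
|n| = √(11664 + 627264 + 46656) = 828, so the distance is |-4140|/828 = 5.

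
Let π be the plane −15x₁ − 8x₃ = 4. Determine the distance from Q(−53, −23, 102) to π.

n = (−15, 0, −8); n·P − 4 = -25; |n| = 17; distance = 25/17.

25/17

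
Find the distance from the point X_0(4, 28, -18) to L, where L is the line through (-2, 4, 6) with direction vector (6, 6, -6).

6√6

Direction vector d = (6, 6, -6).
AP = (6, 24, -24), and AP × d = (0, -108, -108).
|AP × d|² = 23328 and |d|² = 108, so the distance is √(23328/108) = √216 = 6√6.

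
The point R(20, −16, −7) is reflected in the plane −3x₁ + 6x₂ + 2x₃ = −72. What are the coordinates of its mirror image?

(8, 8, 1)

With n = (−3, 6, 2), the signed offset is (n·R − (-72))/|n|² = -98/49 = -2.
R' = R − 2t·n = (20, −16, −7) − (-4)·(−3, 6, 2) = (8, 8, 1).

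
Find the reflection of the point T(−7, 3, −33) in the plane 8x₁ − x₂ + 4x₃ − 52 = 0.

With n = (8, −1, 4), the signed offset is (n·T − 52)/|n|² = -243/81 = -3.
T' = T − 2t·n = (−7, 3, −33) − (-6)·(8, −1, 4) = (41, −3, −9).

(41, -3, -9)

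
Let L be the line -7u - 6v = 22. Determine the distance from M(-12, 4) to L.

d = |(-7)·(-12) + (-6)·4 − 22| / √(49 + 36) = |38|/√85 = 38√85/85.

38/√85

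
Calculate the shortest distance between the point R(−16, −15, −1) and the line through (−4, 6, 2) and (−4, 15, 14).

3√41

A direction vector is d = (0, 9, 12).
AP = (−12, −21, −3), and AP × d = (−225, 144, −108).
|AP × d|² = 83025 and |d|² = 225, so the distance is √(83025/225) = √369 = 3√41.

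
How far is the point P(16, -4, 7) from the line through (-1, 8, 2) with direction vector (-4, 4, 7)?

Direction vector d = (-4, 4, 7).
AP = (17, -12, 5), and AP × d = (-104, -139, 20).
|AP × d|² = 30537 and |d|² = 81, so the distance is √(30537/81) = √377.

√377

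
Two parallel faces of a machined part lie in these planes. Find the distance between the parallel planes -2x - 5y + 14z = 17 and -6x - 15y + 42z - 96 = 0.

Divide the second equation by 3 to match normals: -2x - 5y + 14z = 32.
With common normal n = (-2, -5, 14) (|n| = 15), the distance is |17 − 32|/|n| = 15/15 = 1.

1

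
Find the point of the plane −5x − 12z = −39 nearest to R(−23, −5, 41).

n = (−5, 0, −12), |n|² = 169, and n·R − (-39) = -338.
t = -338/169 = -2, so the foot is R − t·n = (−23, −5, 41) − (-2)·(−5, 0, −12) = (−33, −5, 17).

(-33, -5, 17)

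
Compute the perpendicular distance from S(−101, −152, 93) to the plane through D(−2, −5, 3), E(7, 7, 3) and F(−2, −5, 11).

DE = (9, 12, 0) and DF = (0, 0, 8), so a normal is n = DE × DF = (96, −72, 0).
Then n·(−101, −152, 93) − 168 = 1080.
|n| = √(9216 + 5184 + 0) = 120, so the distance is |1080|/120 = 9.

9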